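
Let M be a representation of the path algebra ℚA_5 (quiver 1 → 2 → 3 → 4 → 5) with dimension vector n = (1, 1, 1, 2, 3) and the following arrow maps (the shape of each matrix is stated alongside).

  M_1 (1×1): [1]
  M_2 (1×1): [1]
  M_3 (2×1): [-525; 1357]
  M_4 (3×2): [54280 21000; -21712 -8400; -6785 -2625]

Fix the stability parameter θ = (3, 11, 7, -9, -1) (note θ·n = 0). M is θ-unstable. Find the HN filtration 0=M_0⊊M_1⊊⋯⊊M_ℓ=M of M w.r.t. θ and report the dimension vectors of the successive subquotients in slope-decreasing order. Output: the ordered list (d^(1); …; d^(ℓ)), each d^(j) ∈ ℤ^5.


Barcode: M ≅ I[1,4], I[4,5], I[5,5]^2. HN layers by μ_θ (3 steps, strictly decreasing):
  μ^(1)=3; μ^(2)=-1; μ^(3)=-9

((1, 1, 1, 1, 0); (0, 0, 0, 0, 3); (0, 0, 0, 1, 0))


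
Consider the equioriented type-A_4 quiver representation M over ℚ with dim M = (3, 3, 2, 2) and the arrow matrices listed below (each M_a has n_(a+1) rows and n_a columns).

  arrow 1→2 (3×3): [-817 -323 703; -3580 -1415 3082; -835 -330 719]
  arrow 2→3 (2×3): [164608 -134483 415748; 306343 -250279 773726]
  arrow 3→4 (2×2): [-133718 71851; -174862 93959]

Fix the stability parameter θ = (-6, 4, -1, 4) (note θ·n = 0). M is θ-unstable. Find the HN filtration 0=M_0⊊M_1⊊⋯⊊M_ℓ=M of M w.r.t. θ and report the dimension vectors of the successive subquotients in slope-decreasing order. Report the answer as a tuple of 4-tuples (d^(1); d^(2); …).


Interval decomposition of M: I[1,1], I[1,3], I[1,4], I[2,2], I[4,4].
HN type (ℓ=3): μ^(1)=4; μ^(2)=3/2; μ^(3)=-6

((0, 1, 0, 2); (0, 2, 2, 0); (3, 0, 0, 0))


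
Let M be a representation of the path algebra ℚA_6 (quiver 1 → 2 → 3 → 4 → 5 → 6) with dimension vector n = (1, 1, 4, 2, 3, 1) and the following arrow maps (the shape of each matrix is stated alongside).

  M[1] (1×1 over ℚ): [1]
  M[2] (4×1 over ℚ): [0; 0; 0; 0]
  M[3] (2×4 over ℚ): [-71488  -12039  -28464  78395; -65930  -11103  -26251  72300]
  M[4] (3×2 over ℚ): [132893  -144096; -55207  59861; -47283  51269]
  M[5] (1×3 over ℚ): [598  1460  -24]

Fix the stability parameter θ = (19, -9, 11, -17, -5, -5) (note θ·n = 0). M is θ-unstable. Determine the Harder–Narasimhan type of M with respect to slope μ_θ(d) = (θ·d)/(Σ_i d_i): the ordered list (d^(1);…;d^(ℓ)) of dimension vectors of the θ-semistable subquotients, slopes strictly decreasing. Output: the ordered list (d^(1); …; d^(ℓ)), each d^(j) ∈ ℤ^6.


Barcode: M ≅ I[1,2], I[3,3]^2, I[3,5], I[3,6], I[5,5]. HN layers by μ_θ (5 steps, strictly decreasing):
  μ^(1)=11; μ^(2)=5; μ^(3)=-11/3; μ^(4)=-4; μ^(5)=-5

((0, 0, 2, 0, 0, 0); (1, 1, 0, 0, 0, 0); (0, 0, 1, 1, 1, 0); (0, 0, 1, 1, 1, 1); (0, 0, 0, 0, 1, 0))


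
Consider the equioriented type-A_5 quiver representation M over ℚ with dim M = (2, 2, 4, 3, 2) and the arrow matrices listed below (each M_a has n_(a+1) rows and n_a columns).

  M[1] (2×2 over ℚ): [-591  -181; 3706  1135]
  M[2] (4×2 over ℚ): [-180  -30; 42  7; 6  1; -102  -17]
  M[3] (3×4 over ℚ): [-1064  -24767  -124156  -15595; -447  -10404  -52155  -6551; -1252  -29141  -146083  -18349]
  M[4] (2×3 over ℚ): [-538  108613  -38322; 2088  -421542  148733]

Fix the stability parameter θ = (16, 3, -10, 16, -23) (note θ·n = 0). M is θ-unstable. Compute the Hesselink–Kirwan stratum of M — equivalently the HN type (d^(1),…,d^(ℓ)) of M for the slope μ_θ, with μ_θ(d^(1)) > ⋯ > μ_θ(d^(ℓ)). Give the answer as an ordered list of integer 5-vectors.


Barcode: M ≅ I[1,2], I[1,5], I[3,3], I[3,4], I[3,5]. HN layers by μ_θ (5 steps, strictly decreasing):
  μ^(1)=16; μ^(2)=19/2; μ^(3)=2/5; μ^(4)=-7/2; μ^(5)=-10

((0, 0, 0, 1, 0); (1, 1, 0, 0, 0); (1, 1, 1, 1, 1); (0, 0, 0, 1, 1); (0, 0, 3, 0, 0))


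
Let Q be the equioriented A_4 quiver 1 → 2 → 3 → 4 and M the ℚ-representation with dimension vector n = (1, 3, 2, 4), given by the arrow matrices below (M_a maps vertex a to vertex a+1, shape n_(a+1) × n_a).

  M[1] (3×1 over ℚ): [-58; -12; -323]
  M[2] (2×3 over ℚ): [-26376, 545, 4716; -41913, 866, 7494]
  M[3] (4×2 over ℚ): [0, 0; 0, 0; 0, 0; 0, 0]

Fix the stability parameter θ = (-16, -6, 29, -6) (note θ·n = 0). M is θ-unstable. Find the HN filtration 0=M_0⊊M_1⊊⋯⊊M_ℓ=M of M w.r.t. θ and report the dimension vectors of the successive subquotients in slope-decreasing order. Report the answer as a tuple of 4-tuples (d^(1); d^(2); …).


Interval decomposition of M: I[1,2], I[2,3]^2, I[4,4]^4.
HN type (ℓ=3): μ^(1)=29; μ^(2)=-6; μ^(3)=-16

((0, 0, 2, 0); (0, 3, 0, 4); (1, 0, 0, 0))


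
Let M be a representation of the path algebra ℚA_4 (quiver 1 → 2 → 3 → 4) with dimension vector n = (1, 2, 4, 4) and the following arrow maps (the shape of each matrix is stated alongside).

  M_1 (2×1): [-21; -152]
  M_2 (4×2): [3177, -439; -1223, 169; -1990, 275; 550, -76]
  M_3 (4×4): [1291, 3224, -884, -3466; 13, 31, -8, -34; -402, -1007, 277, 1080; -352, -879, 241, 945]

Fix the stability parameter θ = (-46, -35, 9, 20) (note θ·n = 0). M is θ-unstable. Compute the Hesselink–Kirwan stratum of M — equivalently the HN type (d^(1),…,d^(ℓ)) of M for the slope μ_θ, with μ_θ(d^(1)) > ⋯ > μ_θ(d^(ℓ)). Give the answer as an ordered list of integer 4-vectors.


Interval decomposition of M: I[1,4], I[2,4], I[3,4]^2.
HN type (ℓ=4): μ^(1)=20; μ^(2)=9; μ^(3)=-35; μ^(4)=-46

((0, 0, 0, 4); (0, 0, 4, 0); (0, 2, 0, 0); (1, 0, 0, 0))


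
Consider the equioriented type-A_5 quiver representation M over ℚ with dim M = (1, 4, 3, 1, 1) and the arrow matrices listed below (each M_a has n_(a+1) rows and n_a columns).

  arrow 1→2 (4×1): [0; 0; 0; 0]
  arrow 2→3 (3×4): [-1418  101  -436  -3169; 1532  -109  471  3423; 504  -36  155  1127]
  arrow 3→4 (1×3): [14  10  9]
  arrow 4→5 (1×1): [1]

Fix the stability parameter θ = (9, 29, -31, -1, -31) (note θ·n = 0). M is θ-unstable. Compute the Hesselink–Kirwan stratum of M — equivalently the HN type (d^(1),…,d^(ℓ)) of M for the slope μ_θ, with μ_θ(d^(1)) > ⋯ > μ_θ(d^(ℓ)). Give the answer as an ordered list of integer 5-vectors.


Interval decomposition of M: I[1,1], I[2,2], I[2,3]^2, I[2,5].
HN type (ℓ=4): μ^(1)=29; μ^(2)=9; μ^(3)=-1; μ^(4)=-17/2

((0, 1, 0, 0, 0); (1, 0, 0, 0, 0); (0, 2, 2, 0, 0); (0, 1, 1, 1, 1))


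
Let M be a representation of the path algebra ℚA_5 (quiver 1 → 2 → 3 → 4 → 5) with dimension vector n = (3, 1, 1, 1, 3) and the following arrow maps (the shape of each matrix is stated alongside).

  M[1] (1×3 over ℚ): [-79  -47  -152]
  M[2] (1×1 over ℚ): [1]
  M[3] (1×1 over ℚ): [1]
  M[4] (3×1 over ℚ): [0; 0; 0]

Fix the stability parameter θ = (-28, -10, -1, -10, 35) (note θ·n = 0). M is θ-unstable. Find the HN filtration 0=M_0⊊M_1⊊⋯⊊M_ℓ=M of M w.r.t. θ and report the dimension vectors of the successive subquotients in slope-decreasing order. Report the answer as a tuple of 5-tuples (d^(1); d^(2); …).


Interval decomposition of M: I[1,1]^2, I[1,4], I[5,5]^3.
HN type (ℓ=4): μ^(1)=35; μ^(2)=-11/2; μ^(3)=-10; μ^(4)=-28

((0, 0, 0, 0, 3); (0, 0, 1, 1, 0); (0, 1, 0, 0, 0); (3, 0, 0, 0, 0))


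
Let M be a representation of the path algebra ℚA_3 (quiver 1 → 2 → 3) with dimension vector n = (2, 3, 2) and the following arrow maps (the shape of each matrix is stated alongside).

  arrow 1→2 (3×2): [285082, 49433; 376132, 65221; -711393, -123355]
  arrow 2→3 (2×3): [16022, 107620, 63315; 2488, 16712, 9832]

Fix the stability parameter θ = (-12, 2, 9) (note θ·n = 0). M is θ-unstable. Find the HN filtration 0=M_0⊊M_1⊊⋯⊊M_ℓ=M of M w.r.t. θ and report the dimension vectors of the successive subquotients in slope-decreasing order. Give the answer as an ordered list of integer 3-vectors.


Barcode: M ≅ I[1,2], I[1,3], I[2,3]. HN layers by μ_θ (3 steps, strictly decreasing):
  μ^(1)=9; μ^(2)=2; μ^(3)=-12

((0, 0, 2); (0, 3, 0); (2, 0, 0))


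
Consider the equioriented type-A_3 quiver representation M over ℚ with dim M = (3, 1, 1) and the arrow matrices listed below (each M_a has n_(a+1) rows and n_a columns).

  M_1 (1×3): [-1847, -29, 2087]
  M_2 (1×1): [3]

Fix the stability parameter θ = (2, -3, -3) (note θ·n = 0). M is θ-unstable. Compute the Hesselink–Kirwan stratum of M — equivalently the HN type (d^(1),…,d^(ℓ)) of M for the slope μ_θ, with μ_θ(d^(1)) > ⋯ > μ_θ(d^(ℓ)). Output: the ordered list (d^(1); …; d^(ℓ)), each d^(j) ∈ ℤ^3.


Barcode: M ≅ I[1,1]^2, I[1,3]. HN layers by μ_θ (2 steps, strictly decreasing):
  μ^(1)=2; μ^(2)=-4/3

((2, 0, 0); (1, 1, 1))


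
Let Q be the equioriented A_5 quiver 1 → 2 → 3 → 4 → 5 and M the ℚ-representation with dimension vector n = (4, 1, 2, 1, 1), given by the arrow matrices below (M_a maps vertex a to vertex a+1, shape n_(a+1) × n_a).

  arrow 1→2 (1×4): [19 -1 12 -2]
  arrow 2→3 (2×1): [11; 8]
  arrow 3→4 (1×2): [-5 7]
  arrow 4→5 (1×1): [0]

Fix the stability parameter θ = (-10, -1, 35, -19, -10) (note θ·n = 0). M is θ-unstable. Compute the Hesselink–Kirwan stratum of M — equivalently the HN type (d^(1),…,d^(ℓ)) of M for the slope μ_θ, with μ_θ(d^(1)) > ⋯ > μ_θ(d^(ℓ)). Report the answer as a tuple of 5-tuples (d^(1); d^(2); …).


Via rank(M_{q-1}∘⋯∘M_p): M ≅ I[1,1]^3, I[1,4], I[3,3], I[5,5].
μ_θ-semistable layers: μ^(1)=35; μ^(2)=8; μ^(3)=-1; μ^(4)=-10

((0, 0, 1, 0, 0); (0, 0, 1, 1, 0); (0, 1, 0, 0, 0); (4, 0, 0, 0, 1))


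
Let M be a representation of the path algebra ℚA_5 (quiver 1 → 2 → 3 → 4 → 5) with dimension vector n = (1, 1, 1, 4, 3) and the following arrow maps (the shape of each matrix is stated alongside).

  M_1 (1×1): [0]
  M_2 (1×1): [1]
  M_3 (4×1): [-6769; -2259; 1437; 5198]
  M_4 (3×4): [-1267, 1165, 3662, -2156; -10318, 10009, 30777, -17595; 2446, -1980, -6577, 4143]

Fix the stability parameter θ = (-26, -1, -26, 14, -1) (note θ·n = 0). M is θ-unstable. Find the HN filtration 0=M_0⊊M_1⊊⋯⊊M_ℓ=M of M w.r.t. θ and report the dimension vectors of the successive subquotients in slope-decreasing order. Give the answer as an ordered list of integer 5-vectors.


Barcode: M ≅ I[1,1], I[2,5], I[4,4], I[4,5]^2. HN layers by μ_θ (4 steps, strictly decreasing):
  μ^(1)=14; μ^(2)=13/2; μ^(3)=-27/2; μ^(4)=-26

((0, 0, 0, 1, 0); (0, 0, 0, 3, 3); (0, 1, 1, 0, 0); (1, 0, 0, 0, 0))


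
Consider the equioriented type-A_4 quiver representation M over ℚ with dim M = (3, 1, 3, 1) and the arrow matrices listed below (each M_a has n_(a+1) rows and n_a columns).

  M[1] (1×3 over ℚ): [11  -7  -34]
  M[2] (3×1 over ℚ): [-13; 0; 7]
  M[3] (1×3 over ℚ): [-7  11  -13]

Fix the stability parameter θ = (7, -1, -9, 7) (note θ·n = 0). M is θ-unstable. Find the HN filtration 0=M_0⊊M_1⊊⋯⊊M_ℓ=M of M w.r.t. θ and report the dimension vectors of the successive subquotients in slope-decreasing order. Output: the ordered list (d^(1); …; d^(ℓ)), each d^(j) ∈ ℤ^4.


Interval decomposition of M: I[1,1]^2, I[1,3], I[3,3], I[3,4].
HN type (ℓ=3): μ^(1)=7; μ^(2)=-1; μ^(3)=-9

((2, 0, 0, 1); (1, 1, 1, 0); (0, 0, 2, 0))


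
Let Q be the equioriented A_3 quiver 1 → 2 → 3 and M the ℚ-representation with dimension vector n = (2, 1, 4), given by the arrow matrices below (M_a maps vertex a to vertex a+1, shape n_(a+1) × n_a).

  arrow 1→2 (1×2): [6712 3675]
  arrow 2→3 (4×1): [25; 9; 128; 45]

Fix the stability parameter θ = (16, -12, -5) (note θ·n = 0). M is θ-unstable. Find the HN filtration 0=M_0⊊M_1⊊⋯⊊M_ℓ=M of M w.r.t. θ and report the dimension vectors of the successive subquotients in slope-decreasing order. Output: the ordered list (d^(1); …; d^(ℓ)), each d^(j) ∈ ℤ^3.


Via rank(M_{q-1}∘⋯∘M_p): M ≅ I[1,1], I[1,3], I[3,3]^3.
μ_θ-semistable layers: μ^(1)=16; μ^(2)=-1/3; μ^(3)=-5

((1, 0, 0); (1, 1, 1); (0, 0, 3))


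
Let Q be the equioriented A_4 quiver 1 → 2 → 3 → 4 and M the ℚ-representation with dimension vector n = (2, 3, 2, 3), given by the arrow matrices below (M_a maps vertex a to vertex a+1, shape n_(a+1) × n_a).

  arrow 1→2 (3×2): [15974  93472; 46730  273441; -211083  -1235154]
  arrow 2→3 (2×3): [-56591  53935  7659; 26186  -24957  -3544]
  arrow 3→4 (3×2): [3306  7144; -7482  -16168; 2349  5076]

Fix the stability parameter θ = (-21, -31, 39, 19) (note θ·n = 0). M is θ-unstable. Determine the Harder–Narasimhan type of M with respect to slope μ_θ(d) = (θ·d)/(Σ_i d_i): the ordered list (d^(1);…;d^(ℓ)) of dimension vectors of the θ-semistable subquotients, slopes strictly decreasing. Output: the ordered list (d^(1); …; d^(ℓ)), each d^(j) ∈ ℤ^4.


Via rank(M_{q-1}∘⋯∘M_p): M ≅ I[1,3], I[1,4], I[2,2], I[4,4]^2.
μ_θ-semistable layers: μ^(1)=39; μ^(2)=29; μ^(3)=19; μ^(4)=-26; μ^(5)=-31

((0, 0, 1, 0); (0, 0, 1, 1); (0, 0, 0, 2); (2, 2, 0, 0); (0, 1, 0, 0))


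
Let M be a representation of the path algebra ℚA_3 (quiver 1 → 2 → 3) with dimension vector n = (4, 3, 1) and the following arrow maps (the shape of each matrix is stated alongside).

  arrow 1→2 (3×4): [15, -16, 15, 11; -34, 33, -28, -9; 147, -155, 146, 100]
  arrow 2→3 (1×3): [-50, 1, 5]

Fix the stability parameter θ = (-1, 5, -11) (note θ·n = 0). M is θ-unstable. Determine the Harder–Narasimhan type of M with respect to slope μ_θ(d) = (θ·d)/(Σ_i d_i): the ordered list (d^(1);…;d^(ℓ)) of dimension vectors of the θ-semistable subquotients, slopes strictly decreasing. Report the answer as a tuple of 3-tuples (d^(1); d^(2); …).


Barcode: M ≅ I[1,1], I[1,2]^2, I[1,3]. HN layers by μ_θ (3 steps, strictly decreasing):
  μ^(1)=5; μ^(2)=-1; μ^(3)=-7/3

((0, 2, 0); (3, 0, 0); (1, 1, 1))


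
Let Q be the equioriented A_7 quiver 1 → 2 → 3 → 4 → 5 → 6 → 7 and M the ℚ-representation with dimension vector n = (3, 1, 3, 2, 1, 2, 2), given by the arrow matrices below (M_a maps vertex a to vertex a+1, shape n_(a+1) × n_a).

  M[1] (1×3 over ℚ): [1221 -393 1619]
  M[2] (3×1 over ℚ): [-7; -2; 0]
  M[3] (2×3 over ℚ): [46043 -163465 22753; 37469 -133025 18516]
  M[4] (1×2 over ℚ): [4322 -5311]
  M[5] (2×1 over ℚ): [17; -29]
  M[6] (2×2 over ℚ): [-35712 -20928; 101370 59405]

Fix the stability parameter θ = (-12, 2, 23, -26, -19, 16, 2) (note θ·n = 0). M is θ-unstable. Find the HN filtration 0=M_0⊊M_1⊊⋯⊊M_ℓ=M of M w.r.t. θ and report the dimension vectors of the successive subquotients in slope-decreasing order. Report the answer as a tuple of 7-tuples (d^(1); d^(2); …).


Via rank(M_{q-1}∘⋯∘M_p): M ≅ I[1,1]^2, I[1,7], I[3,3], I[3,4], I[6,6], I[7,7].
μ_θ-semistable layers: μ^(1)=23; μ^(2)=16; μ^(3)=9; μ^(4)=2; μ^(5)=-3/2; μ^(6)=-5; μ^(7)=-12

((0, 0, 1, 0, 0, 0, 0); (0, 0, 0, 0, 0, 1, 0); (0, 0, 0, 0, 0, 1, 1); (0, 0, 0, 0, 0, 0, 1); (0, 0, 1, 1, 0, 0, 0); (0, 1, 1, 1, 1, 0, 0); (3, 0, 0, 0, 0, 0, 0))


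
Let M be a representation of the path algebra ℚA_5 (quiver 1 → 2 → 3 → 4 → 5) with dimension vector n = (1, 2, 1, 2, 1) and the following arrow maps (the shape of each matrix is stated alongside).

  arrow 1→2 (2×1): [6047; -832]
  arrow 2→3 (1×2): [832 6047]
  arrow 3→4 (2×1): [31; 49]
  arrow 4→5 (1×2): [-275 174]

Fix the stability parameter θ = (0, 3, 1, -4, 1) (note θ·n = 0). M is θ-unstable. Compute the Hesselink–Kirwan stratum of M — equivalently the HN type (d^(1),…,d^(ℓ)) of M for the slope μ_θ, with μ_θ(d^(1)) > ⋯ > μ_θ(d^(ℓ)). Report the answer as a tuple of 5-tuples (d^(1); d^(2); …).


Interval decomposition of M: I[1,2], I[2,5], I[4,4].
HN type (ℓ=4): μ^(1)=3; μ^(2)=1; μ^(3)=0; μ^(4)=-4

((0, 1, 0, 0, 0); (0, 0, 0, 0, 1); (1, 1, 1, 1, 0); (0, 0, 0, 1, 0))


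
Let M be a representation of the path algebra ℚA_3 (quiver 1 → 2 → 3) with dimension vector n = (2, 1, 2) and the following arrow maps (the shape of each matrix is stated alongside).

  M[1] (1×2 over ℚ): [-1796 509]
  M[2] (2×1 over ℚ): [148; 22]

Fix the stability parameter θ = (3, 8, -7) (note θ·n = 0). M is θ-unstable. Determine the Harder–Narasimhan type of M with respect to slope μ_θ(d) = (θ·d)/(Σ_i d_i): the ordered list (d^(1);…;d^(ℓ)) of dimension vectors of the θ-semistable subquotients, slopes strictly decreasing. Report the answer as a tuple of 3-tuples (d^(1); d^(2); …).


Interval decomposition of M: I[1,1], I[1,3], I[3,3].
HN type (ℓ=3): μ^(1)=3; μ^(2)=4/3; μ^(3)=-7

((1, 0, 0); (1, 1, 1); (0, 0, 1))


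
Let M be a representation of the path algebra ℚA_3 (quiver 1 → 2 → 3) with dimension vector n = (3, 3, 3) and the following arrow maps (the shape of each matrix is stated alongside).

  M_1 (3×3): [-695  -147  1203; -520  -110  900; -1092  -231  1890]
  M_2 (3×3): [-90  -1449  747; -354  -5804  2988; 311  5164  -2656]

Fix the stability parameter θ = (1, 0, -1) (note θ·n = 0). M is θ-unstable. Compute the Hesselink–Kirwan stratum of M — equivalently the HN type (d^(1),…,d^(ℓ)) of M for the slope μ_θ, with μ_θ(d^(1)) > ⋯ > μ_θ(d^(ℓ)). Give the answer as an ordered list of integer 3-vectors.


Via rank(M_{q-1}∘⋯∘M_p): M ≅ I[1,1], I[1,3]^2, I[2,2], I[3,3].
μ_θ-semistable layers: μ^(1)=1; μ^(2)=0; μ^(3)=-1

((1, 0, 0); (2, 3, 2); (0, 0, 1))


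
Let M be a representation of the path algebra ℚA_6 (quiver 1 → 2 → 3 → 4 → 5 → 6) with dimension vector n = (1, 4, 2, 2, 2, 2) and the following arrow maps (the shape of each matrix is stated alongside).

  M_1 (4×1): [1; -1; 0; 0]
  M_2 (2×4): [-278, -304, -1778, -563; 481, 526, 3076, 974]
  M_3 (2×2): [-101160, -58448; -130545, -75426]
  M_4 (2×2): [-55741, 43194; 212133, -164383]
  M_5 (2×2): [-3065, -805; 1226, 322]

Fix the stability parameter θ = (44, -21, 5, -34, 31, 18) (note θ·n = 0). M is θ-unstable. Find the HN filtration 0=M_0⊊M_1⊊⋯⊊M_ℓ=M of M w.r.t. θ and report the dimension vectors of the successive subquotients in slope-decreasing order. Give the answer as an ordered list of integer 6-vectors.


Interval decomposition of M: I[1,3], I[2,2]^2, I[2,6], I[4,5], I[6,6].
HN type (ℓ=7): μ^(1)=31; μ^(2)=49/2; μ^(3)=18; μ^(4)=28/3; μ^(5)=-29/2; μ^(6)=-21; μ^(7)=-34

((0, 0, 0, 0, 1, 0); (0, 0, 0, 0, 1, 1); (0, 0, 0, 0, 0, 1); (1, 1, 1, 0, 0, 0); (0, 0, 1, 1, 0, 0); (0, 3, 0, 0, 0, 0); (0, 0, 0, 1, 0, 0))


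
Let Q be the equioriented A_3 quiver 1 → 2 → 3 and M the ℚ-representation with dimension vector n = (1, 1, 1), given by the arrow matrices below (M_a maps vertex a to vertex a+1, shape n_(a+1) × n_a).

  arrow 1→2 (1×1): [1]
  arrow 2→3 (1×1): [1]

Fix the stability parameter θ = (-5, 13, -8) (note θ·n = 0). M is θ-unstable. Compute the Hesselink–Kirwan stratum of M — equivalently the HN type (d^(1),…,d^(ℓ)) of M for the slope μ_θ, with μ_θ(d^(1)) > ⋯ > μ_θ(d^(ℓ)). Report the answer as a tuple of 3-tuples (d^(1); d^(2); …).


Via rank(M_{q-1}∘⋯∘M_p): M ≅ I[1,3].
μ_θ-semistable layers: μ^(1)=5/2; μ^(2)=-5

((0, 1, 1); (1, 0, 0))


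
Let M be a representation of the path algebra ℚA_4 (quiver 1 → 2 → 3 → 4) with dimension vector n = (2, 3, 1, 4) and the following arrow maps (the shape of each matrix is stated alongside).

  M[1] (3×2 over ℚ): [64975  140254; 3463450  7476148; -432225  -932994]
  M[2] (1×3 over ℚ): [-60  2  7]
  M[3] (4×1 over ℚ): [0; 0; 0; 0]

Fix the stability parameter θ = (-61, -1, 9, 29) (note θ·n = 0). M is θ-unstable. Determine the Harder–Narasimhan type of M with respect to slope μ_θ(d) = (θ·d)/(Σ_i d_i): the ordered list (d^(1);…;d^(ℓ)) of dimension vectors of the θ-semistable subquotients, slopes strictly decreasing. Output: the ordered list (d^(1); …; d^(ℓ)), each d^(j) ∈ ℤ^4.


Via rank(M_{q-1}∘⋯∘M_p): M ≅ I[1,1], I[1,3], I[2,2]^2, I[4,4]^4.
μ_θ-semistable layers: μ^(1)=29; μ^(2)=9; μ^(3)=-1; μ^(4)=-61

((0, 0, 0, 4); (0, 0, 1, 0); (0, 3, 0, 0); (2, 0, 0, 0))


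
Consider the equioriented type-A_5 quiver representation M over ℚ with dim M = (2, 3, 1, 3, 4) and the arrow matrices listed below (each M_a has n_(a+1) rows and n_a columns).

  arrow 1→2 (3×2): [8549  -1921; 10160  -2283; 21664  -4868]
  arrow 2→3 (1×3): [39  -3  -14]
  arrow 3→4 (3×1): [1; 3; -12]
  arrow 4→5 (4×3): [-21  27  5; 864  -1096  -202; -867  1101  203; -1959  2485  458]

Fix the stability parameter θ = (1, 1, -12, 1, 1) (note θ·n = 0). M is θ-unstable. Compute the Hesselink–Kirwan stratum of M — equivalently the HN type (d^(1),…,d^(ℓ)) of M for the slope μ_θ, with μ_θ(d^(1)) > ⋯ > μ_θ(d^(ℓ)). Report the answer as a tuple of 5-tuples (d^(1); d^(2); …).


Interval decomposition of M: I[1,2], I[1,4], I[2,2], I[4,5]^2, I[5,5]^2.
HN type (ℓ=2): μ^(1)=1; μ^(2)=-10/3

((1, 2, 0, 3, 4); (1, 1, 1, 0, 0))


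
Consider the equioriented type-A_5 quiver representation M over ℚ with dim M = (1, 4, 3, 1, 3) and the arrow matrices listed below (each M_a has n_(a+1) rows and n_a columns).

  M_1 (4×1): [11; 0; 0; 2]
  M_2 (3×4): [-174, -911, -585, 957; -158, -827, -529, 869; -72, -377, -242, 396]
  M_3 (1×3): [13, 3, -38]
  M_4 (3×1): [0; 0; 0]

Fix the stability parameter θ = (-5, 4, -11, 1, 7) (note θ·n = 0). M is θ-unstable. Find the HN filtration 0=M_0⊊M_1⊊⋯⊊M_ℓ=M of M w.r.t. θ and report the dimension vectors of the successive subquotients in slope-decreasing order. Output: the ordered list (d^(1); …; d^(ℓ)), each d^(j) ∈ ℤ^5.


Interval decomposition of M: I[1,2], I[2,3]^2, I[2,4], I[5,5]^3.
HN type (ℓ=5): μ^(1)=7; μ^(2)=4; μ^(3)=1; μ^(4)=-7/2; μ^(5)=-5

((0, 0, 0, 0, 3); (0, 1, 0, 0, 0); (0, 0, 0, 1, 0); (0, 3, 3, 0, 0); (1, 0, 0, 0, 0))


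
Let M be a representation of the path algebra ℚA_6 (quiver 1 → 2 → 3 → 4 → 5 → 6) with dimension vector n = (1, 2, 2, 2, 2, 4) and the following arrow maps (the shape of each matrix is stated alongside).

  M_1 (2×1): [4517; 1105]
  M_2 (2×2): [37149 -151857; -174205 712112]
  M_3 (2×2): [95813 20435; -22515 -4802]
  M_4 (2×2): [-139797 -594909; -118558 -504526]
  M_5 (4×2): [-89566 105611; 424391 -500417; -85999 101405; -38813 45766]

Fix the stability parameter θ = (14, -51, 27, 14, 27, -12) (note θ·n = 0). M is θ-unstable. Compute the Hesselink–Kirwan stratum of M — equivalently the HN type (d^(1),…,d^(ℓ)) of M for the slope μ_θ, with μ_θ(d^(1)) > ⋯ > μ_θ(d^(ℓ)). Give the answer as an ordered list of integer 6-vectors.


Barcode: M ≅ I[1,6], I[2,4], I[5,6], I[6,6]^2. HN layers by μ_θ (6 steps, strictly decreasing):
  μ^(1)=41/2; μ^(2)=14; μ^(3)=15/2; μ^(4)=-12; μ^(5)=-37/2; μ^(6)=-51

((0, 0, 1, 1, 0, 0); (0, 0, 1, 1, 1, 1); (0, 0, 0, 0, 1, 1); (0, 0, 0, 0, 0, 2); (1, 1, 0, 0, 0, 0); (0, 1, 0, 0, 0, 0))


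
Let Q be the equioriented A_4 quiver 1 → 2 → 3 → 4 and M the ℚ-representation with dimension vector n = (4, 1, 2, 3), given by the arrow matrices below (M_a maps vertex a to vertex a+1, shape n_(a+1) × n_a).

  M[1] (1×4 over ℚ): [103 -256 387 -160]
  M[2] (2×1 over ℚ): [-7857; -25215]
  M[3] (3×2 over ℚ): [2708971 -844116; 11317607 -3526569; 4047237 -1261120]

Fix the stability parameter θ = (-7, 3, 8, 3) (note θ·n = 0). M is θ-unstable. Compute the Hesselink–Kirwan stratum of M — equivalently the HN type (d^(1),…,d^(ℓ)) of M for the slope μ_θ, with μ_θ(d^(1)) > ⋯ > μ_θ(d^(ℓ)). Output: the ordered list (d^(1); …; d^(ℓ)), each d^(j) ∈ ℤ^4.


Barcode: M ≅ I[1,1]^3, I[1,4], I[3,4], I[4,4]. HN layers by μ_θ (3 steps, strictly decreasing):
  μ^(1)=11/2; μ^(2)=3; μ^(3)=-7

((0, 0, 2, 2); (0, 1, 0, 1); (4, 0, 0, 0))


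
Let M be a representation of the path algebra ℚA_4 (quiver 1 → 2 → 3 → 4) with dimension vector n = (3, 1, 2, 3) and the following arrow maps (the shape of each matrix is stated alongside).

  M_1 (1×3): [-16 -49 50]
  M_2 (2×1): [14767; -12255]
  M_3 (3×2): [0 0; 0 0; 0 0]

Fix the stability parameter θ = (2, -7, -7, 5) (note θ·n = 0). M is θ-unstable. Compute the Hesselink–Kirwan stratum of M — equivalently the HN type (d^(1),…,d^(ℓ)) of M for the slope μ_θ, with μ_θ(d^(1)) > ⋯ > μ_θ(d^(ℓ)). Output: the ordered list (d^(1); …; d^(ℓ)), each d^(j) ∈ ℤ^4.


Barcode: M ≅ I[1,1]^2, I[1,3], I[3,3], I[4,4]^3. HN layers by μ_θ (4 steps, strictly decreasing):
  μ^(1)=5; μ^(2)=2; μ^(3)=-4; μ^(4)=-7

((0, 0, 0, 3); (2, 0, 0, 0); (1, 1, 1, 0); (0, 0, 1, 0))


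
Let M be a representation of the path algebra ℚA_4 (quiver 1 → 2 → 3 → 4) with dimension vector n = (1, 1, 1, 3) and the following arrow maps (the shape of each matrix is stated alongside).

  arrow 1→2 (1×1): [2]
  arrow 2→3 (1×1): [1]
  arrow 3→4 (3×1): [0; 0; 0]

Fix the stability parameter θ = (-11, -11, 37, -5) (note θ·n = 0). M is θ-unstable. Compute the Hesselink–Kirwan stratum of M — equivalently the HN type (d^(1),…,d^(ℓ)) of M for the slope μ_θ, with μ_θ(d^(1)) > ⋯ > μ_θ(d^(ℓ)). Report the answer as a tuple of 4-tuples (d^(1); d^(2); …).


Barcode: M ≅ I[1,3], I[4,4]^3. HN layers by μ_θ (3 steps, strictly decreasing):
  μ^(1)=37; μ^(2)=-5; μ^(3)=-11

((0, 0, 1, 0); (0, 0, 0, 3); (1, 1, 0, 0))


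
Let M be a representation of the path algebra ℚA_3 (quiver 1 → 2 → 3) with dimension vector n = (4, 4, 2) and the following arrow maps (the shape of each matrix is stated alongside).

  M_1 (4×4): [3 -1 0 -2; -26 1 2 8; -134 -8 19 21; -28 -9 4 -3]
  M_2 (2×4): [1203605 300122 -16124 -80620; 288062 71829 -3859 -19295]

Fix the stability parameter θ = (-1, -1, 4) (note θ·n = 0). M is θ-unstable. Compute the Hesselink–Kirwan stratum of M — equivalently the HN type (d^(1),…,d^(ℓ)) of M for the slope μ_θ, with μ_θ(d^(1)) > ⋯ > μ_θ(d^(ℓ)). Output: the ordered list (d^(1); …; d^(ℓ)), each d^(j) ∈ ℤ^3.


Interval decomposition of M: I[1,2]^2, I[1,3]^2.
HN type (ℓ=2): μ^(1)=4; μ^(2)=-1

((0, 0, 2); (4, 4, 0))


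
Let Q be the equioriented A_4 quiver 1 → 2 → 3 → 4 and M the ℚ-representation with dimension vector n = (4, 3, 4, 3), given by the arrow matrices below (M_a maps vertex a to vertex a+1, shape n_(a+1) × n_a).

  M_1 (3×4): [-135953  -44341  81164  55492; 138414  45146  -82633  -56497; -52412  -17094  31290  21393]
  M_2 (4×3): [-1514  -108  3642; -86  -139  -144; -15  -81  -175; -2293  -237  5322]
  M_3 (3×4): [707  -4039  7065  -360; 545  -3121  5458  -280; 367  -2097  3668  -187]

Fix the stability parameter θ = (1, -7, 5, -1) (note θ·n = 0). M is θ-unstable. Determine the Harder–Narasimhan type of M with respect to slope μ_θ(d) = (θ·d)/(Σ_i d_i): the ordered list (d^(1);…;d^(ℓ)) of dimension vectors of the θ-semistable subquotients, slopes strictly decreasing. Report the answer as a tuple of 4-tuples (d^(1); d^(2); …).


Interval decomposition of M: I[1,1], I[1,4]^3, I[3,3].
HN type (ℓ=4): μ^(1)=5; μ^(2)=2; μ^(3)=1; μ^(4)=-3

((0, 0, 1, 0); (0, 0, 3, 3); (1, 0, 0, 0); (3, 3, 0, 0))


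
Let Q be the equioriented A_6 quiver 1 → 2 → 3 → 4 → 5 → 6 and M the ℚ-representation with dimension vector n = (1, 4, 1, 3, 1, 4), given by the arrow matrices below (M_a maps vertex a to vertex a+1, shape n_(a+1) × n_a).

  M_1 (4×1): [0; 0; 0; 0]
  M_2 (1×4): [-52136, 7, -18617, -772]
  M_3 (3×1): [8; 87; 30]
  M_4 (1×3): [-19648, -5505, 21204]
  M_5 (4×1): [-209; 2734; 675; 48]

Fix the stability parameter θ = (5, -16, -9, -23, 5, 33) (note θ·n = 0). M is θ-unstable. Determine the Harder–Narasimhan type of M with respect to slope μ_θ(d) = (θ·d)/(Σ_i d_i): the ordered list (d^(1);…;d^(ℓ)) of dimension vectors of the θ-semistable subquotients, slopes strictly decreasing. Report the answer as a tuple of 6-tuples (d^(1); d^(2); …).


Interval decomposition of M: I[1,1], I[2,2]^3, I[2,6], I[4,4]^2, I[6,6]^3.
HN type (ℓ=4): μ^(1)=33; μ^(2)=5; μ^(3)=-16; μ^(4)=-23

((0, 0, 0, 0, 0, 4); (1, 0, 0, 0, 1, 0); (0, 4, 1, 1, 0, 0); (0, 0, 0, 2, 0, 0))


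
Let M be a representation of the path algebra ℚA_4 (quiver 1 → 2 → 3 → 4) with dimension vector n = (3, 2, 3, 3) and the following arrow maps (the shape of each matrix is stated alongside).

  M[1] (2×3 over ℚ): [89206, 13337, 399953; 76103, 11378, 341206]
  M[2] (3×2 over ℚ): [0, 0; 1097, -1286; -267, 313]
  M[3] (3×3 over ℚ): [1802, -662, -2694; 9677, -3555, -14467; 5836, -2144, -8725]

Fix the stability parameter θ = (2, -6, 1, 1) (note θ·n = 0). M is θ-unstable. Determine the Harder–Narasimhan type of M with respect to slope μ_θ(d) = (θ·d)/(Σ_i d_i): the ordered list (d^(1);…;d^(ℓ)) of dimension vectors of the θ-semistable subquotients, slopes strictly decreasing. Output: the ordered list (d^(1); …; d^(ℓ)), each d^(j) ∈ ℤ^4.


Via rank(M_{q-1}∘⋯∘M_p): M ≅ I[1,1], I[1,4]^2, I[3,3], I[4,4].
μ_θ-semistable layers: μ^(1)=2; μ^(2)=1; μ^(3)=-2

((1, 0, 0, 0); (0, 0, 3, 3); (2, 2, 0, 0))


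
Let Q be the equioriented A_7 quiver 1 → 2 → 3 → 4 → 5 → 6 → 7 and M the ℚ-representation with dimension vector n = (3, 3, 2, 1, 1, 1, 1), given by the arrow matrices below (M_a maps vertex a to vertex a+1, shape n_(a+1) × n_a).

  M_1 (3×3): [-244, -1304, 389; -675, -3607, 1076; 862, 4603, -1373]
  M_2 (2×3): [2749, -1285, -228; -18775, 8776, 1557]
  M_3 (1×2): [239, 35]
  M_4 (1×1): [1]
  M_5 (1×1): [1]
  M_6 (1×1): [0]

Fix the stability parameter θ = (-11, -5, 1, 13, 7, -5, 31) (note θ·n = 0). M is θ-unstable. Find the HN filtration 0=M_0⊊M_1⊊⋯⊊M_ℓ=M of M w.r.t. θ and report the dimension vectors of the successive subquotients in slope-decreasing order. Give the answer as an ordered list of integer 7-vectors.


Via rank(M_{q-1}∘⋯∘M_p): M ≅ I[1,2], I[1,3], I[1,6], I[7,7].
μ_θ-semistable layers: μ^(1)=31; μ^(2)=5; μ^(3)=1; μ^(4)=-5; μ^(5)=-11

((0, 0, 0, 0, 0, 0, 1); (0, 0, 0, 1, 1, 1, 0); (0, 0, 2, 0, 0, 0, 0); (0, 3, 0, 0, 0, 0, 0); (3, 0, 0, 0, 0, 0, 0))


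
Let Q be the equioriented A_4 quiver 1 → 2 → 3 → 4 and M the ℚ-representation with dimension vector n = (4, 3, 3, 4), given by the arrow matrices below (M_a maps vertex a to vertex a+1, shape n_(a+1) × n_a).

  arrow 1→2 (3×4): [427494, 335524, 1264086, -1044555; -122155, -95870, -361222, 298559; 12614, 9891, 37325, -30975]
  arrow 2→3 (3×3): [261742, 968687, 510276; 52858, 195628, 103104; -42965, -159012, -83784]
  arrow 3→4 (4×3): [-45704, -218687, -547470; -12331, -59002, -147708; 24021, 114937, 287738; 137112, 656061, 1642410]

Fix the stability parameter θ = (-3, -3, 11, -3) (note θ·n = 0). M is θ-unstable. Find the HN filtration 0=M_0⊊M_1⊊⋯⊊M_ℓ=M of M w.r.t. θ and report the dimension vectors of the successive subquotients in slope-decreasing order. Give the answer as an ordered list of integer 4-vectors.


Barcode: M ≅ I[1,1], I[1,2], I[1,4]^2, I[3,3], I[4,4]^2. HN layers by μ_θ (3 steps, strictly decreasing):
  μ^(1)=11; μ^(2)=4; μ^(3)=-3

((0, 0, 1, 0); (0, 0, 2, 2); (4, 3, 0, 2))


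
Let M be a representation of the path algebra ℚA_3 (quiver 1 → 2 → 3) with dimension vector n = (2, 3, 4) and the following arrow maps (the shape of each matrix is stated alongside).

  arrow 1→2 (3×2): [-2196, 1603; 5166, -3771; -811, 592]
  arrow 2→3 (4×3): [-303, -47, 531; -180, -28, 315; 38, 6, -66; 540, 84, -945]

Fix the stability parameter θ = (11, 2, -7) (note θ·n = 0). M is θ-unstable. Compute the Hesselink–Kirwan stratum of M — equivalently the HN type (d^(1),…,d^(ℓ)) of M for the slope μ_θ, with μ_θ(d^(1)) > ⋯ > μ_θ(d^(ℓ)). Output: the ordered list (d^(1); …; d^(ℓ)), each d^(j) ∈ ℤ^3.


Interval decomposition of M: I[1,2], I[1,3], I[2,3], I[3,3]^2.
HN type (ℓ=4): μ^(1)=13/2; μ^(2)=2; μ^(3)=-5/2; μ^(4)=-7

((1, 1, 0); (1, 1, 1); (0, 1, 1); (0, 0, 2))


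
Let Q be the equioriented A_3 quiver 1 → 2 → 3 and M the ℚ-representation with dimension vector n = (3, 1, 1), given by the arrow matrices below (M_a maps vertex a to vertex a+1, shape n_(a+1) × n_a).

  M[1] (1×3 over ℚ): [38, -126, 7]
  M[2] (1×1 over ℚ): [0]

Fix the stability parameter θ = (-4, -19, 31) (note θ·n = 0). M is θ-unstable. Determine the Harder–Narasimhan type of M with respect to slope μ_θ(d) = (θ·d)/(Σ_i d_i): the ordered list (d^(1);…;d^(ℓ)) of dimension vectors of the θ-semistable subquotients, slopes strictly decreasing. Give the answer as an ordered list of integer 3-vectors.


Barcode: M ≅ I[1,1]^2, I[1,2], I[3,3]. HN layers by μ_θ (3 steps, strictly decreasing):
  μ^(1)=31; μ^(2)=-4; μ^(3)=-23/2

((0, 0, 1); (2, 0, 0); (1, 1, 0))


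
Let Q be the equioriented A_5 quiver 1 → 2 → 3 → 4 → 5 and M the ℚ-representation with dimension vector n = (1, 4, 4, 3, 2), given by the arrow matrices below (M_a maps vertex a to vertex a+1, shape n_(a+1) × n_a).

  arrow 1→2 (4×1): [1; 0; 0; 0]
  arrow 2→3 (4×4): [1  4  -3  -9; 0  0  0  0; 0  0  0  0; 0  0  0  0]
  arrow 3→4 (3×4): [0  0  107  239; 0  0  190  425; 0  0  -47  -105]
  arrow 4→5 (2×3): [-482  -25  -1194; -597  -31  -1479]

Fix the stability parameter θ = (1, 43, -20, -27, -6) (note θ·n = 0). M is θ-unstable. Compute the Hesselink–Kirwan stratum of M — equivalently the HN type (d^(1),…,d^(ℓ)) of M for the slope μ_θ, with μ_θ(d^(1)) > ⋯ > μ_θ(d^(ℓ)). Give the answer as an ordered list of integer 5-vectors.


Barcode: M ≅ I[1,3], I[2,2]^3, I[3,3], I[3,5]^2, I[4,4]. HN layers by μ_θ (7 steps, strictly decreasing):
  μ^(1)=43; μ^(2)=23/2; μ^(3)=1; μ^(4)=-6; μ^(5)=-20; μ^(6)=-47/2; μ^(7)=-27

((0, 3, 0, 0, 0); (0, 1, 1, 0, 0); (1, 0, 0, 0, 0); (0, 0, 0, 0, 2); (0, 0, 1, 0, 0); (0, 0, 2, 2, 0); (0, 0, 0, 1, 0))


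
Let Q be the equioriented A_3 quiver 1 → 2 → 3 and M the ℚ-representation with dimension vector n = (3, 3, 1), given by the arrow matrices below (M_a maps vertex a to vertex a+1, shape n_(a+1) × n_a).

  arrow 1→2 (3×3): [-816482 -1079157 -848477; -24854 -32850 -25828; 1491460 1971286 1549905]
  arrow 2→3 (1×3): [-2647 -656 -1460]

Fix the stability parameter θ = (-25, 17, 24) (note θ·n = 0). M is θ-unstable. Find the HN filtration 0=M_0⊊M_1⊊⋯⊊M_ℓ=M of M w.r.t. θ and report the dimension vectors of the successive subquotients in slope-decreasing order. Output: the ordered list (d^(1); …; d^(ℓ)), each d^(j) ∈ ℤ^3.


Interval decomposition of M: I[1,2]^2, I[1,3].
HN type (ℓ=3): μ^(1)=24; μ^(2)=17; μ^(3)=-25

((0, 0, 1); (0, 3, 0); (3, 0, 0))


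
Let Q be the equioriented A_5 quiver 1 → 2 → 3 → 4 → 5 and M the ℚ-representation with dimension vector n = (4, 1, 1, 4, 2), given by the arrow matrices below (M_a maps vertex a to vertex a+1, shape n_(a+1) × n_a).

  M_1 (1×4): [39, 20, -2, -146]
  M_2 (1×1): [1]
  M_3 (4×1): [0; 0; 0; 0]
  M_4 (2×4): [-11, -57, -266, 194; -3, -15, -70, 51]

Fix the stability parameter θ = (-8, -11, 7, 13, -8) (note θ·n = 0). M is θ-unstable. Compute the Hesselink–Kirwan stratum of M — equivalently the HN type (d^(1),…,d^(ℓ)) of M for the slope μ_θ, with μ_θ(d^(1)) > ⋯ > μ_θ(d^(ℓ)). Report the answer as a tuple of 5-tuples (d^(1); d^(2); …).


Via rank(M_{q-1}∘⋯∘M_p): M ≅ I[1,1]^3, I[1,3], I[4,4]^2, I[4,5]^2.
μ_θ-semistable layers: μ^(1)=13; μ^(2)=7; μ^(3)=5/2; μ^(4)=-8; μ^(5)=-19/2

((0, 0, 0, 2, 0); (0, 0, 1, 0, 0); (0, 0, 0, 2, 2); (3, 0, 0, 0, 0); (1, 1, 0, 0, 0))


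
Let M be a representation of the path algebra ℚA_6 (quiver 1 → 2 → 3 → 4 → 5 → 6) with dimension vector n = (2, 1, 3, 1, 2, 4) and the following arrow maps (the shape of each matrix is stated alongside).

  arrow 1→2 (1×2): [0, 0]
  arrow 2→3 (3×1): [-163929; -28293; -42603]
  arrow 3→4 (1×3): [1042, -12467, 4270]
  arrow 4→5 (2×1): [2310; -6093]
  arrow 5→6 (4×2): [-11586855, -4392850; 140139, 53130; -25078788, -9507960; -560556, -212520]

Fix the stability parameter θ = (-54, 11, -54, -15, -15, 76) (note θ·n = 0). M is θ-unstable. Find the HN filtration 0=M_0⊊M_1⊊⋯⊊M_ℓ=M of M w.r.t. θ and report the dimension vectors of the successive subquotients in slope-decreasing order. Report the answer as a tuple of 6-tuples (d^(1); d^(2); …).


Interval decomposition of M: I[1,1]^2, I[2,5], I[3,3]^2, I[5,6], I[6,6]^3.
HN type (ℓ=4): μ^(1)=76; μ^(2)=-15; μ^(3)=-43/2; μ^(4)=-54

((0, 0, 0, 0, 0, 4); (0, 0, 0, 1, 2, 0); (0, 1, 1, 0, 0, 0); (2, 0, 2, 0, 0, 0))


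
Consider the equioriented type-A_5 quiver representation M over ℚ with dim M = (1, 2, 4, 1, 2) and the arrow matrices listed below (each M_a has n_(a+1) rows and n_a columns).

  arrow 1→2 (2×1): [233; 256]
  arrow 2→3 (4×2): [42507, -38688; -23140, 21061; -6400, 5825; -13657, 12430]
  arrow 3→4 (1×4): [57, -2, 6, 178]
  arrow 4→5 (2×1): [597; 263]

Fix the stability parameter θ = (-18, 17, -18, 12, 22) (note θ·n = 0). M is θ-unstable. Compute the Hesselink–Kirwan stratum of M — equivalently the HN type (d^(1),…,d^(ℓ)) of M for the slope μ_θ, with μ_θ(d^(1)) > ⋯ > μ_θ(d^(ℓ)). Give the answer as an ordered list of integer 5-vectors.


Via rank(M_{q-1}∘⋯∘M_p): M ≅ I[1,5], I[2,3], I[3,3]^2, I[5,5].
μ_θ-semistable layers: μ^(1)=22; μ^(2)=12; μ^(3)=-1/2; μ^(4)=-18

((0, 0, 0, 0, 2); (0, 0, 0, 1, 0); (0, 2, 2, 0, 0); (1, 0, 2, 0, 0))


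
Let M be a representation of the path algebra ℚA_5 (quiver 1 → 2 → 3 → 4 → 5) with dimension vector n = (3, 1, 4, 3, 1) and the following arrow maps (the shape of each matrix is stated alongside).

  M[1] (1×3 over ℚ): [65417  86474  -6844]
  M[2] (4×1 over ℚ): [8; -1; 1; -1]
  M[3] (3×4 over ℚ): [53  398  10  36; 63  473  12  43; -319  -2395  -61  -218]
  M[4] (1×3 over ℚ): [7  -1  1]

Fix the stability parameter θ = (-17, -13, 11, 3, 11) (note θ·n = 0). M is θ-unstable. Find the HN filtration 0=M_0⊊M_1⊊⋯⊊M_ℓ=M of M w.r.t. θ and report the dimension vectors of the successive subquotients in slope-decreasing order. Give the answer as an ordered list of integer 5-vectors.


Via rank(M_{q-1}∘⋯∘M_p): M ≅ I[1,1]^2, I[1,3], I[3,4]^2, I[3,5].
μ_θ-semistable layers: μ^(1)=11; μ^(2)=7; μ^(3)=-13; μ^(4)=-17

((0, 0, 1, 0, 1); (0, 0, 3, 3, 0); (0, 1, 0, 0, 0); (3, 0, 0, 0, 0))


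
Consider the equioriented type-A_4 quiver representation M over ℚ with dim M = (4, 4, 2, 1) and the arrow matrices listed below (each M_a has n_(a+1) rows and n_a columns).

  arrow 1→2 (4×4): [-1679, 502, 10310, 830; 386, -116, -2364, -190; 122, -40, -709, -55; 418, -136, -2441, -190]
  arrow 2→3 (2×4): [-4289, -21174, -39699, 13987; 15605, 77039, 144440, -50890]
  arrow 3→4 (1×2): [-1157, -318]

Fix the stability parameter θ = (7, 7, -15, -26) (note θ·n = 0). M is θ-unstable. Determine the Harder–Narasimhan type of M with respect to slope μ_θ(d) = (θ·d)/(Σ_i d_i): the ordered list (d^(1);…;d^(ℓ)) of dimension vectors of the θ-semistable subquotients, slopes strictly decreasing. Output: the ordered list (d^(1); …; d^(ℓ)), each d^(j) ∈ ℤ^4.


Via rank(M_{q-1}∘⋯∘M_p): M ≅ I[1,1], I[1,2], I[1,3], I[1,4], I[2,2].
μ_θ-semistable layers: μ^(1)=7; μ^(2)=-1/3; μ^(3)=-27/4

((2, 2, 0, 0); (1, 1, 1, 0); (1, 1, 1, 1))


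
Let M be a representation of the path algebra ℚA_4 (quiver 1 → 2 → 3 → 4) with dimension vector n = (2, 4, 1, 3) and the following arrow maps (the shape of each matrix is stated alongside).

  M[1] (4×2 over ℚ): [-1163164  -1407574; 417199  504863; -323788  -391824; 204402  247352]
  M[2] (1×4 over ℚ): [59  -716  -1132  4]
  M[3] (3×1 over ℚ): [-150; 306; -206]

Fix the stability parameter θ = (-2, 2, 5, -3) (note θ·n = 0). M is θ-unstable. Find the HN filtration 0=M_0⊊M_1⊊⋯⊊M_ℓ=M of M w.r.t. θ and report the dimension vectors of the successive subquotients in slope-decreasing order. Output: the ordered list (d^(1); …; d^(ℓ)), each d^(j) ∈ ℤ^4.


Via rank(M_{q-1}∘⋯∘M_p): M ≅ I[1,2], I[1,4], I[2,2]^2, I[4,4]^2.
μ_θ-semistable layers: μ^(1)=2; μ^(2)=4/3; μ^(3)=-2; μ^(4)=-3

((0, 3, 0, 0); (0, 1, 1, 1); (2, 0, 0, 0); (0, 0, 0, 2))
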